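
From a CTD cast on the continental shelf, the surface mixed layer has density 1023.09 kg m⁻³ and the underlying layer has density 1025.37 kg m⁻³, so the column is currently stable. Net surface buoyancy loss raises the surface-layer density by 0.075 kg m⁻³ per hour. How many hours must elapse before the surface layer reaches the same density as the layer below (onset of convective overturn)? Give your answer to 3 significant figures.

30.4 hours

Density deficit of the surface layer: 1025.37 − 1023.09 = 2.28 kg m⁻³.
Required change = 2.28 / 0.075 = 30.4 hours.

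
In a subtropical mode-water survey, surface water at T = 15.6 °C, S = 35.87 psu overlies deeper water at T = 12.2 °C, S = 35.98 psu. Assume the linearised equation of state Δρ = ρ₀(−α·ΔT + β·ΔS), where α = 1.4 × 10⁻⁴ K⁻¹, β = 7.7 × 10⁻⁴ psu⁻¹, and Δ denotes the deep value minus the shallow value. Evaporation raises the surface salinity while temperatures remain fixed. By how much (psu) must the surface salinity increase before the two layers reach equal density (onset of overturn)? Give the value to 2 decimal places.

Neutral buoyancy requires −α(T_deep − T_surf) + β(S_deep − S_surf′) = 0.
S_surf′ = S_deep − (α/β)·ΔT = 35.98 − (1.4 × 10⁻⁴/7.7 × 10⁻⁴)·(-3.4) = 36.5982 psu.
Increase required: 36.5982 − 35.87 = 0.7282 psu.

0.73 psu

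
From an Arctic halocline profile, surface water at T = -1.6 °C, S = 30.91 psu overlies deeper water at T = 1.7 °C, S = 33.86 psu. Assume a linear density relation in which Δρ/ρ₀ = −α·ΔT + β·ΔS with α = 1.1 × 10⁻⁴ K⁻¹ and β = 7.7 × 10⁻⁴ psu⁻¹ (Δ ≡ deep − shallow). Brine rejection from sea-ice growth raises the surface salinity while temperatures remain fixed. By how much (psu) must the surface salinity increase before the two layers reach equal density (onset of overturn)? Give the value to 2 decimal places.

2.48 psu

Neutral buoyancy requires −α(T_deep − T_surf) + β(S_deep − S_surf′) = 0.
S_surf′ = S_deep − (α/β)·ΔT = 33.86 − (1.1 × 10⁻⁴/7.7 × 10⁻⁴)·(+3.3) = 33.3886 psu.
Increase required: 33.3886 − 30.91 = 2.4786 psu.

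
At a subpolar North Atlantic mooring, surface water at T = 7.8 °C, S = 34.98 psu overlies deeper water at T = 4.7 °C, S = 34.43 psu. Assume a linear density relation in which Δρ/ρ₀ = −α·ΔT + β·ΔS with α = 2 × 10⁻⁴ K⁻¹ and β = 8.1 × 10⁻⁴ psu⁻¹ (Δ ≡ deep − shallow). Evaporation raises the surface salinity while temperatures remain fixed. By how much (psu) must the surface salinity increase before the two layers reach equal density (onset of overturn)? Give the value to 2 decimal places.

Neutral buoyancy requires −α(T_deep − T_surf) + β(S_deep − S_surf′) = 0.
S_surf′ = S_deep − (α/β)·ΔT = 34.43 − (2 × 10⁻⁴/8.1 × 10⁻⁴)·(-3.1) = 35.1954 psu.
Increase required: 35.1954 − 34.98 = 0.2154 psu.

0.22 psu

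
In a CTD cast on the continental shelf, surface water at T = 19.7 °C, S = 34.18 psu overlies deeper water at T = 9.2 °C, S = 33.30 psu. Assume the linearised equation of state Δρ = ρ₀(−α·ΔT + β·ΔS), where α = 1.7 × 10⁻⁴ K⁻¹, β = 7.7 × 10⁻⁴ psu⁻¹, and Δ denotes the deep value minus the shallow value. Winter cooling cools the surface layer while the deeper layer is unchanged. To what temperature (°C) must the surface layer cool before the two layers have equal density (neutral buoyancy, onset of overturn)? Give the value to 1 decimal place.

Neutral buoyancy requires Δρ = 0, i.e. −α(T_deep − T_surf′) + β(S_deep − S_surf) = 0.
T_surf′ = T_deep − (β/α)·ΔS = 9.2 − (7.7 × 10⁻⁴/1.7 × 10⁻⁴)·(-0.88) = 13.186 °C.
Cooling required: 19.7 − (13.186) = 6.514 °C.

13.2 °C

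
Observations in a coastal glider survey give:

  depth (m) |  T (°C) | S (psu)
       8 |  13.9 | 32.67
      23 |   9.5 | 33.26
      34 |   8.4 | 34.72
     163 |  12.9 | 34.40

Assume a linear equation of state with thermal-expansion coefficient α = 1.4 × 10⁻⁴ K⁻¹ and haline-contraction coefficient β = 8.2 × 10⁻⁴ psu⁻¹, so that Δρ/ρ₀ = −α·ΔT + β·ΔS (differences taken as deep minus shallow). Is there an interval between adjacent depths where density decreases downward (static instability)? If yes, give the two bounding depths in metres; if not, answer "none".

34–163 m

Evaluate Δρ/ρ₀ = −αΔT + βΔS across each adjacent pair:
  8–23 m: −αΔT+βΔS = −(1.4 × 10⁻⁴)(-4.4)+(8.2 × 10⁻⁴)(+0.59) = 1.1 × 10⁻³ → stable
  23–34 m: −αΔT+βΔS = −(1.4 × 10⁻⁴)(-1.1)+(8.2 × 10⁻⁴)(+1.46) = 1.4 × 10⁻³ → stable
  34–163 m: −αΔT+βΔS = −(1.4 × 10⁻⁴)(+4.5)+(8.2 × 10⁻⁴)(-0.32) = -8.9 × 10⁻⁴ → UNSTABLE
The 34–163 m interval has Δρ < 0: lighter water underlies denser water.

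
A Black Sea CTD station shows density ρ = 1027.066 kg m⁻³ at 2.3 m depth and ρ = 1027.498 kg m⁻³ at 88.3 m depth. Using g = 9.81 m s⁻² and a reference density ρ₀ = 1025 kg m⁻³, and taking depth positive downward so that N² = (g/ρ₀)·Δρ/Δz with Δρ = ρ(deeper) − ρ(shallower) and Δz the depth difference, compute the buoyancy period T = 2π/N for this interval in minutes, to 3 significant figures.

15.1 min

Δρ = 1027.498 − 1027.066 = 0.432 kg m⁻³ over Δz = 88.3 − 2.3 = 86 m.
N² = (9.81/1025) × (0.432/86) = 4.8076 × 10⁻⁵ s⁻².
N = √(4.8076 × 10⁻⁵) = 6.9337 × 10⁻³ rad s⁻¹, so T = 2π/N = 906.18 s = 15.103 min ≈ 15.1 min.
Since Δρ > 0 the layer is stably stratified.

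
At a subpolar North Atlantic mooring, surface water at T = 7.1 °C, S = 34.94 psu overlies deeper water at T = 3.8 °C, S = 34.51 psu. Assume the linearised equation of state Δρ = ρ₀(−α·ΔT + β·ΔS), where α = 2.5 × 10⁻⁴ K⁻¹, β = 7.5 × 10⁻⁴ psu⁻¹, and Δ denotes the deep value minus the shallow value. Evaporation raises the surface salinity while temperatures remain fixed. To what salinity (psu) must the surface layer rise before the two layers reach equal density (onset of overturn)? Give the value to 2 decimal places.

35.61 psu

Neutral buoyancy requires −α(T_deep − T_surf) + β(S_deep − S_surf′) = 0.
S_surf′ = S_deep − (α/β)·ΔT = 34.51 − (2.5 × 10⁻⁴/7.5 × 10⁻⁴)·(-3.3) = 35.6100 psu.
Increase required: 35.6100 − 34.94 = 0.6700 psu.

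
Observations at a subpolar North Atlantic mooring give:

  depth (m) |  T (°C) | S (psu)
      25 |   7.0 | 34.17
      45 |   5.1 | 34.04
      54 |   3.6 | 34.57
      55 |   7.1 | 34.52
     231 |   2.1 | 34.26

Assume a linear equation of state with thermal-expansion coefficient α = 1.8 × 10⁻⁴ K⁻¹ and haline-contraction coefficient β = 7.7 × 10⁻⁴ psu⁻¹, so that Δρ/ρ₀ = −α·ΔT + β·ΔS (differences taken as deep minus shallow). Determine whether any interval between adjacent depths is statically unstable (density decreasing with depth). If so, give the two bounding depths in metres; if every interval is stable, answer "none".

54–55 m

Evaluate Δρ/ρ₀ = −αΔT + βΔS across each adjacent pair:
  25–45 m: −αΔT+βΔS = −(1.8 × 10⁻⁴)(-1.9)+(7.7 × 10⁻⁴)(-0.13) = 2.4 × 10⁻⁴ → stable
  45–54 m: −αΔT+βΔS = −(1.8 × 10⁻⁴)(-1.5)+(7.7 × 10⁻⁴)(+0.53) = 6.8 × 10⁻⁴ → stable
  54–55 m: −αΔT+βΔS = −(1.8 × 10⁻⁴)(+3.5)+(7.7 × 10⁻⁴)(-0.05) = -6.7 × 10⁻⁴ → UNSTABLE
  55–231 m: −αΔT+βΔS = −(1.8 × 10⁻⁴)(-5.0)+(7.7 × 10⁻⁴)(-0.26) = 7.0 × 10⁻⁴ → stable
The 54–55 m interval has Δρ < 0: lighter water underlies denser water.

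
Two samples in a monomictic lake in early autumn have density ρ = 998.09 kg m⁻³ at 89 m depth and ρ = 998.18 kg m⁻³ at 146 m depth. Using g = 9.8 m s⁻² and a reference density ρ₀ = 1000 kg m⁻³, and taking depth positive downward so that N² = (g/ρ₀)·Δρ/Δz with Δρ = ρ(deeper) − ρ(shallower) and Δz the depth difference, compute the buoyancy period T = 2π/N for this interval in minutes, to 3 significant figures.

Δρ = 998.18 − 998.09 = 0.09 kg m⁻³ over Δz = 146 − 89 = 57 m.
N² = (9.8/1000) × (0.09/57) = 1.5474 × 10⁻⁵ s⁻².
N = √(1.5474 × 10⁻⁵) = 3.9337 × 10⁻³ rad s⁻¹, so T = 2π/N = 1.5973 × 10³ s = 26.622 min ≈ 26.6 min.

26.6 min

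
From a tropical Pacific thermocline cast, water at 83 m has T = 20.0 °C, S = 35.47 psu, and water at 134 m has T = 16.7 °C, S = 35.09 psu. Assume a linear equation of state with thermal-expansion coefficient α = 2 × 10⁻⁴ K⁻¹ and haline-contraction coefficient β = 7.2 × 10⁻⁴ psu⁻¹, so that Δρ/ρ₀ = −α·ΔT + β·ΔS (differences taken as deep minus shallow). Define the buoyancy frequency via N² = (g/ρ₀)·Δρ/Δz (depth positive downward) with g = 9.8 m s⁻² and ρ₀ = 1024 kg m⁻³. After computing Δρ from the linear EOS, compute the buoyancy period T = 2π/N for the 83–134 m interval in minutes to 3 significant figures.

12.2 min

ΔT = -3.3 K, ΔS = -0.38 psu (deep − shallow).
Δρ/ρ₀ = −αΔT + βΔS = 6.60 × 10⁻⁴ − 2.736 × 10⁻⁴ = 3.864 × 10⁻⁴, so Δρ ≈ 0.3957 kg m⁻³.
N² = (g/ρ₀)·Δρ/Δz = g·(Δρ/ρ₀)/Δz = 9.8 × 3.864 × 10⁻⁴ / 51 = 7.4249 × 10⁻⁵ s⁻².
N = √(7.4249 × 10⁻⁵) = 8.6168 × 10⁻³ rad s⁻¹ → T = 2π/N = 729.18 s = 12.153 min ≈ 12.2 min.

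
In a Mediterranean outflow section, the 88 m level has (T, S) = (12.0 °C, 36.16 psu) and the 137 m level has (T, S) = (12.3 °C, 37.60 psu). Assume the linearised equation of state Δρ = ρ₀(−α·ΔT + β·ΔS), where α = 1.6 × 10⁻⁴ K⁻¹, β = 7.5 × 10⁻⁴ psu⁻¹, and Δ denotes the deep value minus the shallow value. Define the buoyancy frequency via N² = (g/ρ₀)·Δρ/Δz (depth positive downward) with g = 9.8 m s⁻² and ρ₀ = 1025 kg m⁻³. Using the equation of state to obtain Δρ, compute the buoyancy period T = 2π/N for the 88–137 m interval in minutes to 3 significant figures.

7.29 min

ΔT = +0.3 K, ΔS = +1.44 psu (deep − shallow).
Δρ/ρ₀ = −αΔT + βΔS = -4.80 × 10⁻⁵ + 1.08 × 10⁻³ = 1.032 × 10⁻³, so Δρ ≈ 1.058 kg m⁻³.
N² = (g/ρ₀)·Δρ/Δz = g·(Δρ/ρ₀)/Δz = 9.8 × 1.032 × 10⁻³ / 49 = 2.0640 × 10⁻⁴ s⁻².
N = √(2.0640 × 10⁻⁴) = 0.014367 rad s⁻¹ → T = 2π/N = 437.33 s = 7.2888 min ≈ 7.29 min.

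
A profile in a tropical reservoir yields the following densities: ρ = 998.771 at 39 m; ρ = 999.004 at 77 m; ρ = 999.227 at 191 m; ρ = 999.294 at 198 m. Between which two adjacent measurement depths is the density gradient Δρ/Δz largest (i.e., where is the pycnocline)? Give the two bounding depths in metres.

191–198 m

Compute the density gradient over each adjacent pair:
  39–77 m: Δρ/Δz = 0.233/38 = 6.1 × 10⁻³ kg m⁻⁴
  77–191 m: Δρ/Δz = 0.223/114 = 2.0 × 10⁻³ kg m⁻⁴
  191–198 m: Δρ/Δz = 0.067/7 = 9.6 × 10⁻³ kg m⁻⁴
The largest gradient is in the 191–198 m interval — the pycnocline.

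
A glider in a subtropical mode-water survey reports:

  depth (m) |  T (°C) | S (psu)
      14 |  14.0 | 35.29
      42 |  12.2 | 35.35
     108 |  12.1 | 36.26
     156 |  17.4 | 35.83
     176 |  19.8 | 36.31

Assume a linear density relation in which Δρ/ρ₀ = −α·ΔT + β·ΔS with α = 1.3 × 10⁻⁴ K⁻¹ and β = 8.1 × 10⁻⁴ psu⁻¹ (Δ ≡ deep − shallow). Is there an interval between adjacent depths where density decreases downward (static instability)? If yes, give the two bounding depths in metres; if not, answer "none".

108–156 m

Evaluate Δρ/ρ₀ = −αΔT + βΔS across each adjacent pair:
  14–42 m: −αΔT+βΔS = −(1.3 × 10⁻⁴)(-1.8)+(8.1 × 10⁻⁴)(+0.06) = 2.8 × 10⁻⁴ → stable
  42–108 m: −αΔT+βΔS = −(1.3 × 10⁻⁴)(-0.1)+(8.1 × 10⁻⁴)(+0.91) = 7.5 × 10⁻⁴ → stable
  108–156 m: −αΔT+βΔS = −(1.3 × 10⁻⁴)(+5.3)+(8.1 × 10⁻⁴)(-0.43) = -1.0 × 10⁻³ → UNSTABLE
  156–176 m: −αΔT+βΔS = −(1.3 × 10⁻⁴)(+2.4)+(8.1 × 10⁻⁴)(+0.48) = 7.7 × 10⁻⁵ → stable
The 108–156 m interval has Δρ < 0: lighter water underlies denser water.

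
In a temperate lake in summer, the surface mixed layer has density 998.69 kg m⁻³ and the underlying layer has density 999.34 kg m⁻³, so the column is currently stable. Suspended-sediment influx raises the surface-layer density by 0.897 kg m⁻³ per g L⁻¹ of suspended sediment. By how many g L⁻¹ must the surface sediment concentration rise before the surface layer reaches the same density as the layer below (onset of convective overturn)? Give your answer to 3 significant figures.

Density deficit of the surface layer: 999.34 − 998.69 = 0.65 kg m⁻³.
Required change = 0.65 / 0.897 = 0.725 g L⁻¹.

0.725 g L⁻¹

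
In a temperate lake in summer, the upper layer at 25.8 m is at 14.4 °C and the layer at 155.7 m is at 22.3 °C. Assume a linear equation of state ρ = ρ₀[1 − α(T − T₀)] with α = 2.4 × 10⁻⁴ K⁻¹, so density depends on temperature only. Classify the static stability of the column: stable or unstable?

unstable

ΔT = 22.3 − 14.4 = +7.9 K, so Δρ/ρ₀ = −αΔT = -1.896 × 10⁻³.
Δρ/ρ₀ < 0, so Δρ < 0: deeper water is lighter → statically unstable; the column would overturn.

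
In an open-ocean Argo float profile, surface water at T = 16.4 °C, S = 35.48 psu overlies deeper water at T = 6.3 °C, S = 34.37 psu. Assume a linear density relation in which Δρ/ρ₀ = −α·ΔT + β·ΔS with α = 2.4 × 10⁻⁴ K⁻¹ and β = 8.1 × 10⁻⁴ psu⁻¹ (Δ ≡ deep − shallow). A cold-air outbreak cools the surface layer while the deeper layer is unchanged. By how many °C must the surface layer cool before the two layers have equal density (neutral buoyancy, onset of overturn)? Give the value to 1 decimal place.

Neutral buoyancy requires Δρ = 0, i.e. −α(T_deep − T_surf′) + β(S_deep − S_surf) = 0.
T_surf′ = T_deep − (β/α)·ΔS = 6.3 − (8.1 × 10⁻⁴/2.4 × 10⁻⁴)·(-1.11) = 10.046 °C.
Cooling required: 16.4 − (10.046) = 6.354 °C.

6.4 °C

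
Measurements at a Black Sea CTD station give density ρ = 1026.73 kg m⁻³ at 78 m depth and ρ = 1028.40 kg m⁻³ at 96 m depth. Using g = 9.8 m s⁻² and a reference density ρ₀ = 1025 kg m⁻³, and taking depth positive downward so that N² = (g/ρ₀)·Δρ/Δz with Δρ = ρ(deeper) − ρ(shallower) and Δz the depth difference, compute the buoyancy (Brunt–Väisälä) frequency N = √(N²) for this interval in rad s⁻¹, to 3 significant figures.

0.0298 rad s⁻¹

Δρ = 1028.40 − 1026.73 = 1.67 kg m⁻³ over Δz = 96 − 78 = 18 m.
N² = (9.8/1025) × (1.67/18) = 8.8705 × 10⁻⁴ s⁻².
N = √(8.8705 × 10⁻⁴) = 0.029783 rad s⁻¹ ≈ 0.0298 rad s⁻¹.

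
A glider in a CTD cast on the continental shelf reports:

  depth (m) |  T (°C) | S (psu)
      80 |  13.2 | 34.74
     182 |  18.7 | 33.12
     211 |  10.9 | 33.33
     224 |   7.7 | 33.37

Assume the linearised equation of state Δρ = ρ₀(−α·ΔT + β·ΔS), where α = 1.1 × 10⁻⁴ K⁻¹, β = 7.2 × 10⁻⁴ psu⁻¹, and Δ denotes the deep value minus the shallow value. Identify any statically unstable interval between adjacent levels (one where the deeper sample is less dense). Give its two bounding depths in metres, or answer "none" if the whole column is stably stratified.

80–182 m

Evaluate Δρ/ρ₀ = −αΔT + βΔS across each adjacent pair:
  80–182 m: −αΔT+βΔS = −(1.1 × 10⁻⁴)(+5.5)+(7.2 × 10⁻⁴)(-1.62) = -1.8 × 10⁻³ → UNSTABLE
  182–211 m: −αΔT+βΔS = −(1.1 × 10⁻⁴)(-7.8)+(7.2 × 10⁻⁴)(+0.21) = 1.0 × 10⁻³ → stable
  211–224 m: −αΔT+βΔS = −(1.1 × 10⁻⁴)(-3.2)+(7.2 × 10⁻⁴)(+0.04) = 3.8 × 10⁻⁴ → stable
The 80–182 m interval has Δρ < 0: lighter water underlies denser water.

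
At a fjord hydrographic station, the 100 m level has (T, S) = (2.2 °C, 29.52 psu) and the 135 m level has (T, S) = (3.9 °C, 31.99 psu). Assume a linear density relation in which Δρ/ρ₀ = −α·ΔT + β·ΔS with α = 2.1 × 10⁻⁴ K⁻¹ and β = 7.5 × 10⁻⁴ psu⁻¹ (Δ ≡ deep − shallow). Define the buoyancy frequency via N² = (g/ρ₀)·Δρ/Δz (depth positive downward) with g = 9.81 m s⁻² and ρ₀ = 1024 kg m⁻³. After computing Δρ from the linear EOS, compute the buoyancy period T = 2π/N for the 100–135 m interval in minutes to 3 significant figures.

5.11 min

ΔT = +1.7 K, ΔS = +2.47 psu (deep − shallow).
Δρ/ρ₀ = −αΔT + βΔS = -3.57 × 10⁻⁴ + 1.8525 × 10⁻³ = 1.4955 × 10⁻³, so Δρ ≈ 1.531 kg m⁻³.
N² = (g/ρ₀)·Δρ/Δz = g·(Δρ/ρ₀)/Δz = 9.81 × 1.4955 × 10⁻³ / 35 = 4.1917 × 10⁻⁴ s⁻².
N = √(4.1917 × 10⁻⁴) = 0.020474 rad s⁻¹ → T = 2π/N = 306.89 s = 5.1148 min ≈ 5.11 min.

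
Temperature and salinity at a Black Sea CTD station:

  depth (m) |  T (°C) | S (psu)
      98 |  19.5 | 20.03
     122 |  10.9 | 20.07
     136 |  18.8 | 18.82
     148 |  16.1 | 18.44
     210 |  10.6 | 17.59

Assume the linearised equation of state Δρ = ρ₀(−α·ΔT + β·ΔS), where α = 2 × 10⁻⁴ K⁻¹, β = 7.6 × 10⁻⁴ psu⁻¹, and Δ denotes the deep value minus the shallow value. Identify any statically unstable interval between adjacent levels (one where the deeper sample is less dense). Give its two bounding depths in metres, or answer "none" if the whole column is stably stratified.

122–136 m

Evaluate Δρ/ρ₀ = −αΔT + βΔS across each adjacent pair:
  98–122 m: −αΔT+βΔS = −(2 × 10⁻⁴)(-8.6)+(7.6 × 10⁻⁴)(+0.04) = 1.8 × 10⁻³ → stable
  122–136 m: −αΔT+βΔS = −(2 × 10⁻⁴)(+7.9)+(7.6 × 10⁻⁴)(-1.25) = -2.5 × 10⁻³ → UNSTABLE
  136–148 m: −αΔT+βΔS = −(2 × 10⁻⁴)(-2.7)+(7.6 × 10⁻⁴)(-0.38) = 2.5 × 10⁻⁴ → stable
  148–210 m: −αΔT+βΔS = −(2 × 10⁻⁴)(-5.5)+(7.6 × 10⁻⁴)(-0.85) = 4.5 × 10⁻⁴ → stable
The 122–136 m interval has Δρ < 0: lighter water underlies denser water.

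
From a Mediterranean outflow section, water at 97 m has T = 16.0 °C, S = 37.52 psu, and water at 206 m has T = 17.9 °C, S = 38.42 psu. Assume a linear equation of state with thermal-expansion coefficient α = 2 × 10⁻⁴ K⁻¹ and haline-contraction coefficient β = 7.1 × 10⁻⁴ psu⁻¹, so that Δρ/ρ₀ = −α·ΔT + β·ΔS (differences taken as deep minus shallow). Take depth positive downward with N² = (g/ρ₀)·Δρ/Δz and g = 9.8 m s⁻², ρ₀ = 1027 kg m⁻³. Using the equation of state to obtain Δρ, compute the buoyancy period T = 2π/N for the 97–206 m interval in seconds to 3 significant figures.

ΔT = +1.9 K, ΔS = +0.90 psu (deep − shallow).
Δρ/ρ₀ = −αΔT + βΔS = -3.80 × 10⁻⁴ + 6.39 × 10⁻⁴ = 2.59 × 10⁻⁴, so Δρ ≈ 0.2660 kg m⁻³.
N² = (g/ρ₀)·Δρ/Δz = g·(Δρ/ρ₀)/Δz = 9.8 × 2.59 × 10⁻⁴ / 109 = 2.3286 × 10⁻⁵ s⁻².
N = √(2.3286 × 10⁻⁵) = 4.8256 × 10⁻³ rad s⁻¹ → T = 2π/N = 1.3021 × 10³ s ≈ 1.30 × 10³ s.

1.30 × 10³ s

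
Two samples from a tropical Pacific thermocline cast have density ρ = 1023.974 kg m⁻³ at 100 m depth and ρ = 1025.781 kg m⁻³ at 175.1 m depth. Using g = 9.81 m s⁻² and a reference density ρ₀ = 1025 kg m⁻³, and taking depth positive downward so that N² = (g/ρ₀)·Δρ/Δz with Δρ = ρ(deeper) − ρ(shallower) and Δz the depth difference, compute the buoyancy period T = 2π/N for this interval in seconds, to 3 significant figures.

414 s

Δρ = 1025.781 − 1023.974 = 1.807 kg m⁻³ over Δz = 175.1 − 100 = 75.1 m.
N² = (9.81/1025) × (1.807/75.1) = 2.3028 × 10⁻⁴ s⁻².
N = √(2.3028 × 10⁻⁴) = 0.015175 rad s⁻¹, so T = 2π/N = 414.05 s ≈ 414 s.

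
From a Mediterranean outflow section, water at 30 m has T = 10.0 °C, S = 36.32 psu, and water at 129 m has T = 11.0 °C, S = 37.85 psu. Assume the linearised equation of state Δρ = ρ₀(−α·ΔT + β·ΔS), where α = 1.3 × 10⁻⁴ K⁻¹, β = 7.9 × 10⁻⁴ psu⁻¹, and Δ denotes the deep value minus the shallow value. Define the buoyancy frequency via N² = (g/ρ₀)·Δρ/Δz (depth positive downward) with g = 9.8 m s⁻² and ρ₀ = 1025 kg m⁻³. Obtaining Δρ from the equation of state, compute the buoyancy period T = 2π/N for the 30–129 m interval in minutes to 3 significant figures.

ΔT = +1.0 K, ΔS = +1.53 psu (deep − shallow).
Δρ/ρ₀ = −αΔT + βΔS = -1.30 × 10⁻⁴ + 1.2087 × 10⁻³ = 1.0787 × 10⁻³, so Δρ ≈ 1.106 kg m⁻³.
N² = (g/ρ₀)·Δρ/Δz = g·(Δρ/ρ₀)/Δz = 9.8 × 1.0787 × 10⁻³ / 99 = 1.0678 × 10⁻⁴ s⁻².
N = √(1.0678 × 10⁻⁴) = 0.010333 rad s⁻¹ → T = 2π/N = 608.07 s = 10.135 min ≈ 10.1 min.

10.1 min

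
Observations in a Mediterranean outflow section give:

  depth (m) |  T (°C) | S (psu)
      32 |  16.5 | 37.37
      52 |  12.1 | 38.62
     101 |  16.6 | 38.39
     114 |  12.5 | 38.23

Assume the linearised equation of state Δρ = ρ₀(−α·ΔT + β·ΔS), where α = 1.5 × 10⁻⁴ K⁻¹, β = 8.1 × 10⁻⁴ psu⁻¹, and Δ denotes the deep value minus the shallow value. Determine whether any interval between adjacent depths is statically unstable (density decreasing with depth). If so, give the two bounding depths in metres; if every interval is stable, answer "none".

Evaluate Δρ/ρ₀ = −αΔT + βΔS across each adjacent pair:
  32–52 m: −αΔT+βΔS = −(1.5 × 10⁻⁴)(-4.4)+(8.1 × 10⁻⁴)(+1.25) = 1.7 × 10⁻³ → stable
  52–101 m: −αΔT+βΔS = −(1.5 × 10⁻⁴)(+4.5)+(8.1 × 10⁻⁴)(-0.23) = -8.6 × 10⁻⁴ → UNSTABLE
  101–114 m: −αΔT+βΔS = −(1.5 × 10⁻⁴)(-4.1)+(8.1 × 10⁻⁴)(-0.16) = 4.9 × 10⁻⁴ → stable
The 52–101 m interval has Δρ < 0: lighter water underlies denser water.

52–101 m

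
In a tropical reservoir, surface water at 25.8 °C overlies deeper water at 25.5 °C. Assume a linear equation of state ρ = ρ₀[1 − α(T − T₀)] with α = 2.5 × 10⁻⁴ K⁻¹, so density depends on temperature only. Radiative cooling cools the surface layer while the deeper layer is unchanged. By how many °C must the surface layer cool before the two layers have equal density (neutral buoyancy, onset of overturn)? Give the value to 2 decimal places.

0.30 °C

With temperature the only control, equal density requires T_surf′ = T_deep.
T_surf′ = 25.5 °C.
Cooling required: 25.8 − 25.5 = 0.30 °C.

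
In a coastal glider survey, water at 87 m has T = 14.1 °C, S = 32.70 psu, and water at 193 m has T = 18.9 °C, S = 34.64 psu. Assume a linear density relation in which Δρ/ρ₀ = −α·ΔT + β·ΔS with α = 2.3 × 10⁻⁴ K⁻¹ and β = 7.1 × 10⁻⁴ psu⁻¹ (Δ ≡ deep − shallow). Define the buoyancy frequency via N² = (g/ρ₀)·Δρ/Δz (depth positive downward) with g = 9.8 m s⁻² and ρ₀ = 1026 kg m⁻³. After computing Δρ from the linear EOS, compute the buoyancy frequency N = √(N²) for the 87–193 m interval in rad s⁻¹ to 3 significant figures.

ΔT = +4.8 K, ΔS = +1.94 psu (deep − shallow).
Δρ/ρ₀ = −αΔT + βΔS = -1.104 × 10⁻³ + 1.3774 × 10⁻³ = 2.734 × 10⁻⁴, so Δρ ≈ 0.2805 kg m⁻³.
N² = (g/ρ₀)·Δρ/Δz = g·(Δρ/ρ₀)/Δz = 9.8 × 2.734 × 10⁻⁴ / 106 = 2.5277 × 10⁻⁵ s⁻².
N = √(2.5277 × 10⁻⁵) = 5.0276 × 10⁻³ rad s⁻¹ ≈ 5.03 × 10⁻³ rad s⁻¹.

5.03 × 10⁻³ rad s⁻¹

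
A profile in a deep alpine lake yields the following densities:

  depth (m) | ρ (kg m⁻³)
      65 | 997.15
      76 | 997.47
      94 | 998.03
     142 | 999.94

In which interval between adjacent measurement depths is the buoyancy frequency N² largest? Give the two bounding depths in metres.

94–142 m

Compute the density gradient over each adjacent pair:
  65–76 m: Δρ/Δz = 0.32/11 = 0.029 kg m⁻⁴
  76–94 m: Δρ/Δz = 0.56/18 = 0.031 kg m⁻⁴
  94–142 m: Δρ/Δz = 1.91/48 = 0.040 kg m⁻⁴
The largest gradient is in the 94–142 m interval — the pycnocline.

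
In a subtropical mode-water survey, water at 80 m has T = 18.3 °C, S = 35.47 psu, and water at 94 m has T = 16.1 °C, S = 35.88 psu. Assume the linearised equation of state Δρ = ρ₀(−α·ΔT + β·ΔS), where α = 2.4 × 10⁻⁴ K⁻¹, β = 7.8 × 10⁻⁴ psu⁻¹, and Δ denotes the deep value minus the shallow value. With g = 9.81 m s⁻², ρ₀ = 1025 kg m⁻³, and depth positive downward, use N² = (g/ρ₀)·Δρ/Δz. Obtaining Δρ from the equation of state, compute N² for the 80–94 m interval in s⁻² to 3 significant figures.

ΔT = -2.2 K, ΔS = +0.41 psu (deep − shallow).
Δρ/ρ₀ = −αΔT + βΔS = 5.28 × 10⁻⁴ + 3.198 × 10⁻⁴ = 8.478 × 10⁻⁴, so Δρ ≈ 0.8690 kg m⁻³.
N² = (g/ρ₀)·Δρ/Δz = g·(Δρ/ρ₀)/Δz = 9.81 × 8.478 × 10⁻⁴ / 14 = 5.9407 × 10⁻⁴ s⁻² ≈ 5.94 × 10⁻⁴ s⁻².

5.94 × 10⁻⁴ s⁻²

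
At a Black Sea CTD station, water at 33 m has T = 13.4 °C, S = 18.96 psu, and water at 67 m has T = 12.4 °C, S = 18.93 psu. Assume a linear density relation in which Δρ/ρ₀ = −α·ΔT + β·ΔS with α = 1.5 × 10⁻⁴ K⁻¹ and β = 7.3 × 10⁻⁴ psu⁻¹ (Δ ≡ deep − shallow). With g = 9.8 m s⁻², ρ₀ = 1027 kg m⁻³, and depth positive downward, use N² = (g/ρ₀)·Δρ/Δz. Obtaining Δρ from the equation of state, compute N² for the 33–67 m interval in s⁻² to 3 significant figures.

ΔT = -1.0 K, ΔS = -0.03 psu (deep − shallow).
Δρ/ρ₀ = −αΔT + βΔS = 1.50 × 10⁻⁴ − 2.19 × 10⁻⁵ = 1.281 × 10⁻⁴, so Δρ ≈ 0.1316 kg m⁻³.
N² = (g/ρ₀)·Δρ/Δz = g·(Δρ/ρ₀)/Δz = 9.8 × 1.281 × 10⁻⁴ / 34 = 3.6923 × 10⁻⁵ s⁻² ≈ 3.69 × 10⁻⁵ s⁻².

3.69 × 10⁻⁵ s⁻²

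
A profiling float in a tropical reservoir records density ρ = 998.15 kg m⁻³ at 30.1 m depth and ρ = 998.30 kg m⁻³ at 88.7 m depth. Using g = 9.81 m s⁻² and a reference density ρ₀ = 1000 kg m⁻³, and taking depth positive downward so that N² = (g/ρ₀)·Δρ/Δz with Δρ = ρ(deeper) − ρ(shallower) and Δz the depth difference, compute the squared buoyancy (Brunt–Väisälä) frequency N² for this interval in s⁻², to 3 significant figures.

Δρ = 998.30 − 998.15 = 0.15 kg m⁻³ over Δz = 88.7 − 30.1 = 58.6 m.
N² = (9.81/1000) × (0.15/58.6) = 2.5111 × 10⁻⁵ s⁻² ≈ 2.51 × 10⁻⁵ s⁻².
Since Δρ > 0 the layer is stably stratified.

2.51 × 10⁻⁵ s⁻²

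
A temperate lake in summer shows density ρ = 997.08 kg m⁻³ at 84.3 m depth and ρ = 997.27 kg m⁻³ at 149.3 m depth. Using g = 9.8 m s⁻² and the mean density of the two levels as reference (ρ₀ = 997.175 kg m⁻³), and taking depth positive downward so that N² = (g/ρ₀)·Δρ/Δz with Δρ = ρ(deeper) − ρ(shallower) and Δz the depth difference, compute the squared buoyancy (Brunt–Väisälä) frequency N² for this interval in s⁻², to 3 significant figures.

Δρ = 997.27 − 997.08 = 0.19 kg m⁻³ over Δz = 149.3 − 84.3 = 65 m.
N² = (9.8/997.175) × (0.19/65) = 2.8727 × 10⁻⁵ s⁻² ≈ 2.87 × 10⁻⁵ s⁻².

2.87 × 10⁻⁵ s⁻²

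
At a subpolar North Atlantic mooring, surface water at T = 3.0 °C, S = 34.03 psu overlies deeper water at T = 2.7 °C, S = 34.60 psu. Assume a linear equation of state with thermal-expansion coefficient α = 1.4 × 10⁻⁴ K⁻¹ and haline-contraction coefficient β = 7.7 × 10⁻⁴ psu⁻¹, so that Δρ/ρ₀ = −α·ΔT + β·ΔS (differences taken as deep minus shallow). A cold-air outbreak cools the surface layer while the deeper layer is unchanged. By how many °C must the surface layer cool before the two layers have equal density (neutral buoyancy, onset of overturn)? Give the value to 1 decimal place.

3.4 °C

Neutral buoyancy requires Δρ = 0, i.e. −α(T_deep − T_surf′) + β(S_deep − S_surf) = 0.
T_surf′ = T_deep − (β/α)·ΔS = 2.7 − (7.7 × 10⁻⁴/1.4 × 10⁻⁴)·(+0.57) = -0.435 °C.
Cooling required: 3.0 − (-0.435) = 3.435 °C.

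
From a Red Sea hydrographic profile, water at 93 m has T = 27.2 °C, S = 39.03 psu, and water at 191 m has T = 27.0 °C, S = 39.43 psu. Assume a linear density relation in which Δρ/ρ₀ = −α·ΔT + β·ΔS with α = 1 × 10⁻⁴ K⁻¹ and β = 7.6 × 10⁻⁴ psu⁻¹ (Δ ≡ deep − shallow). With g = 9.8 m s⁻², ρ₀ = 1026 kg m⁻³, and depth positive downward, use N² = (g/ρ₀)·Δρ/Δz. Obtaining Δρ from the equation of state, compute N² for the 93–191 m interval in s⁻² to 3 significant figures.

ΔT = -0.2 K, ΔS = +0.40 psu (deep − shallow).
Δρ/ρ₀ = −αΔT + βΔS = 2.00 × 10⁻⁵ + 3.04 × 10⁻⁴ = 3.24 × 10⁻⁴, so Δρ ≈ 0.3324 kg m⁻³.
N² = (g/ρ₀)·Δρ/Δz = g·(Δρ/ρ₀)/Δz = 9.8 × 3.24 × 10⁻⁴ / 98 = 3.2400 × 10⁻⁵ s⁻² ≈ 3.24 × 10⁻⁵ s⁻².

3.24 × 10⁻⁵ s⁻²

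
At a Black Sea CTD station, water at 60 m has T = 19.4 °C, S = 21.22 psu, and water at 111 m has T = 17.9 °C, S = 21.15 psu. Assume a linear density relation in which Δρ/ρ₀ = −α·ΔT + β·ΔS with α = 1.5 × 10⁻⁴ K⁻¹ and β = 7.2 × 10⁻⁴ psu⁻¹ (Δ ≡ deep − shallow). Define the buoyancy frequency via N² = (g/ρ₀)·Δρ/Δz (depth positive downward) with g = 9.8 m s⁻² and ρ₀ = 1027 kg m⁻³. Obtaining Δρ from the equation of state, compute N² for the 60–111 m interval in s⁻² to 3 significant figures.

3.36 × 10⁻⁵ s⁻²

ΔT = -1.5 K, ΔS = -0.07 psu (deep − shallow).
Δρ/ρ₀ = −αΔT + βΔS = 2.25 × 10⁻⁴ − 5.04 × 10⁻⁵ = 1.746 × 10⁻⁴, so Δρ ≈ 0.1793 kg m⁻³.
N² = (g/ρ₀)·Δρ/Δz = g·(Δρ/ρ₀)/Δz = 9.8 × 1.746 × 10⁻⁴ / 51 = 3.3551 × 10⁻⁵ s⁻² ≈ 3.36 × 10⁻⁵ s⁻².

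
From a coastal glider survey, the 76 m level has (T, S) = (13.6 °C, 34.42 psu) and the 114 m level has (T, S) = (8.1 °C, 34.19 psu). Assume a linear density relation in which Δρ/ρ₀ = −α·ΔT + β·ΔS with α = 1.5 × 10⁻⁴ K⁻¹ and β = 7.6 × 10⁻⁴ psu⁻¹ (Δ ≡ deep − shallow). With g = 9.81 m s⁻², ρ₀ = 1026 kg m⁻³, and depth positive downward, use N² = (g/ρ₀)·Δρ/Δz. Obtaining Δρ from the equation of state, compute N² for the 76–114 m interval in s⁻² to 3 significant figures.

1.68 × 10⁻⁴ s⁻²

ΔT = -5.5 K, ΔS = -0.23 psu (deep − shallow).
Δρ/ρ₀ = −αΔT + βΔS = 8.25 × 10⁻⁴ − 1.748 × 10⁻⁴ = 6.502 × 10⁻⁴, so Δρ ≈ 0.6671 kg m⁻³.
N² = (g/ρ₀)·Δρ/Δz = g·(Δρ/ρ₀)/Δz = 9.81 × 6.502 × 10⁻⁴ / 38 = 1.6785 × 10⁻⁴ s⁻² ≈ 1.68 × 10⁻⁴ s⁻².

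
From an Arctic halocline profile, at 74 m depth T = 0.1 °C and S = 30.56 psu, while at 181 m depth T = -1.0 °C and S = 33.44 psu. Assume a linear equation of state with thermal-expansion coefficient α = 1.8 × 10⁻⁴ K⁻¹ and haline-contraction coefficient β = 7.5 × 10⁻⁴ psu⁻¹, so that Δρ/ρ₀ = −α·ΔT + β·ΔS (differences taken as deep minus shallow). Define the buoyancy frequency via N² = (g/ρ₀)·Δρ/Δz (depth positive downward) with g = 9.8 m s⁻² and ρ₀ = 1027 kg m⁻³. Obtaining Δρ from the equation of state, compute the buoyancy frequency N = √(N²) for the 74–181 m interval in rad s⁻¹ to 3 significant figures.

ΔT = -1.1 K, ΔS = +2.88 psu (deep − shallow).
Δρ/ρ₀ = −αΔT + βΔS = 1.98 × 10⁻⁴ + 2.16 × 10⁻³ = 2.358 × 10⁻³, so Δρ ≈ 2.422 kg m⁻³.
N² = (g/ρ₀)·Δρ/Δz = g·(Δρ/ρ₀)/Δz = 9.8 × 2.358 × 10⁻³ / 107 = 2.1597 × 10⁻⁴ s⁻².
N = √(2.1597 × 10⁻⁴) = 0.014696 rad s⁻¹ ≈ 0.0147 rad s⁻¹.

0.0147 rad s⁻¹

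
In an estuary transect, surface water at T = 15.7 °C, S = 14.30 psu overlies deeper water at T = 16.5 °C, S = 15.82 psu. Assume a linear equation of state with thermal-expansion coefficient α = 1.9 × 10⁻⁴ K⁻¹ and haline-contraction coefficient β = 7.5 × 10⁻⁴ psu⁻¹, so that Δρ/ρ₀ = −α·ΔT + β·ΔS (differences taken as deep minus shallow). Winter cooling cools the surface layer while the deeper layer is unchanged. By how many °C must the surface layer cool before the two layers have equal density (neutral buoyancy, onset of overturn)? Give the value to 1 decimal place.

5.2 °C

Neutral buoyancy requires Δρ = 0, i.e. −α(T_deep − T_surf′) + β(S_deep − S_surf) = 0.
T_surf′ = T_deep − (β/α)·ΔS = 16.5 − (7.5 × 10⁻⁴/1.9 × 10⁻⁴)·(+1.52) = 10.500 °C.
Cooling required: 15.7 − (10.500) = 5.200 °C.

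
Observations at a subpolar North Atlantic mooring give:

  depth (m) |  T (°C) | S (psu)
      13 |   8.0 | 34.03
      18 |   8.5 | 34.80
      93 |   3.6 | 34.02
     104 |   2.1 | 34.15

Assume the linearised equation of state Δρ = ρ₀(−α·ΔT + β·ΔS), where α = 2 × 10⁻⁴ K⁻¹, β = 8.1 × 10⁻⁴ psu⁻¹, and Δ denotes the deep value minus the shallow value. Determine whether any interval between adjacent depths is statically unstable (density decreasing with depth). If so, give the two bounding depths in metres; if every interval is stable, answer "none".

Evaluate Δρ/ρ₀ = −αΔT + βΔS across each adjacent pair:
  13–18 m: −αΔT+βΔS = −(2 × 10⁻⁴)(+0.5)+(8.1 × 10⁻⁴)(+0.77) = 5.2 × 10⁻⁴ → stable
  18–93 m: −αΔT+βΔS = −(2 × 10⁻⁴)(-4.9)+(8.1 × 10⁻⁴)(-0.78) = 3.5 × 10⁻⁴ → stable
  93–104 m: −αΔT+βΔS = −(2 × 10⁻⁴)(-1.5)+(8.1 × 10⁻⁴)(+0.13) = 4.1 × 10⁻⁴ → stable
Every interval has Δρ > 0: the column is stably stratified throughout.

none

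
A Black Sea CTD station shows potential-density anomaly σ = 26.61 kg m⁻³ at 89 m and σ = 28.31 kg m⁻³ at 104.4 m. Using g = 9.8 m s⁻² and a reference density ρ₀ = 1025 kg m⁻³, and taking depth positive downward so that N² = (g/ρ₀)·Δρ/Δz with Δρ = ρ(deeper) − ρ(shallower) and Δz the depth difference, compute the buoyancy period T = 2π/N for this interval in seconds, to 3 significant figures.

Δρ = 1028.31 − 1026.61 = 1.70 kg m⁻³ over Δz = 104.4 − 89 = 15.4 m.
N² = (9.8/1025) × (1.70/15.4) = 1.0554 × 10⁻³ s⁻².
N = √(1.0554 × 10⁻³) = 0.032487 rad s⁻¹, so T = 2π/N = 193.41 s ≈ 193 s.

193 s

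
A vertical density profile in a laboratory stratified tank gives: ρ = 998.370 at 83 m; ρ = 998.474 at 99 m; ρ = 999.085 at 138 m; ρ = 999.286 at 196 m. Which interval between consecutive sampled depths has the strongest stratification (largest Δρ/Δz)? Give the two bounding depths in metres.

Compute the density gradient over each adjacent pair:
  83–99 m: Δρ/Δz = 0.104/16 = 6.5 × 10⁻³ kg m⁻⁴
  99–138 m: Δρ/Δz = 0.611/39 = 0.016 kg m⁻⁴
  138–196 m: Δρ/Δz = 0.201/58 = 3.5 × 10⁻³ kg m⁻⁴
The largest gradient is in the 99–138 m interval — the pycnocline.

99–138 m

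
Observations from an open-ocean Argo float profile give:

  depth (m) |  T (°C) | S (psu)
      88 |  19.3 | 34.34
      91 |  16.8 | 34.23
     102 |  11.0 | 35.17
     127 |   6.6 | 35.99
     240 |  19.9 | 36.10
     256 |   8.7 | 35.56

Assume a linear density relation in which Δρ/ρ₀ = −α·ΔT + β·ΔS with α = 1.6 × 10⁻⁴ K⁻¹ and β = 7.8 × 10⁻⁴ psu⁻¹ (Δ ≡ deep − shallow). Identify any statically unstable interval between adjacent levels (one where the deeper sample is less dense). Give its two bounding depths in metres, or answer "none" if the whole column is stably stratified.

127–240 m

Evaluate Δρ/ρ₀ = −αΔT + βΔS across each adjacent pair:
  88–91 m: −αΔT+βΔS = −(1.6 × 10⁻⁴)(-2.5)+(7.8 × 10⁻⁴)(-0.11) = 3.1 × 10⁻⁴ → stable
  91–102 m: −αΔT+βΔS = −(1.6 × 10⁻⁴)(-5.8)+(7.8 × 10⁻⁴)(+0.94) = 1.7 × 10⁻³ → stable
  102–127 m: −αΔT+βΔS = −(1.6 × 10⁻⁴)(-4.4)+(7.8 × 10⁻⁴)(+0.82) = 1.3 × 10⁻³ → stable
  127–240 m: −αΔT+βΔS = −(1.6 × 10⁻⁴)(+13.3)+(7.8 × 10⁻⁴)(+0.11) = -2.0 × 10⁻³ → UNSTABLE
  240–256 m: −αΔT+βΔS = −(1.6 × 10⁻⁴)(-11.2)+(7.8 × 10⁻⁴)(-0.54) = 1.4 × 10⁻³ → stable
The 127–240 m interval has Δρ < 0: lighter water underlies denser water.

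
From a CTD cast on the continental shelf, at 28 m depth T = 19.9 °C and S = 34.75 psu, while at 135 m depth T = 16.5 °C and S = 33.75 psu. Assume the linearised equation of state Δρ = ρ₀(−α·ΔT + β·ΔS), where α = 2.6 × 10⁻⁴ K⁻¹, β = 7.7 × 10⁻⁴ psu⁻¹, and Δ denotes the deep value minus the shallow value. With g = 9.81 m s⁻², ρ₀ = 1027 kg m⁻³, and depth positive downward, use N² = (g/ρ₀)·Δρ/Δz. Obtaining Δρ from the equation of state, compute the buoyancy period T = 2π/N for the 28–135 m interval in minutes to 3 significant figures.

32.4 min

ΔT = -3.4 K, ΔS = -1.00 psu (deep − shallow).
Δρ/ρ₀ = −αΔT + βΔS = 8.84 × 10⁻⁴ − 7.70 × 10⁻⁴ = 1.14 × 10⁻⁴, so Δρ ≈ 0.1171 kg m⁻³.
N² = (g/ρ₀)·Δρ/Δz = g·(Δρ/ρ₀)/Δz = 9.81 × 1.14 × 10⁻⁴ / 107 = 1.0452 × 10⁻⁵ s⁻².
N = √(1.0452 × 10⁻⁵) = 3.2330 × 10⁻³ rad s⁻¹ → T = 2π/N = 1.9435 × 10³ s = 32.392 min ≈ 32.4 min.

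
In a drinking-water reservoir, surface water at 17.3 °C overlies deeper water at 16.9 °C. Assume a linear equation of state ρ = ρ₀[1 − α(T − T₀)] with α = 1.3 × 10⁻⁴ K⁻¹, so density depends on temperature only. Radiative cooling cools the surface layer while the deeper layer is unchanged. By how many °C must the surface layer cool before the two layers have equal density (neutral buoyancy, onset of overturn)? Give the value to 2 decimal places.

0.40 °C

With temperature the only control, equal density requires T_surf′ = T_deep.
T_surf′ = 16.9 °C.
Cooling required: 17.3 − 16.9 = 0.40 °C.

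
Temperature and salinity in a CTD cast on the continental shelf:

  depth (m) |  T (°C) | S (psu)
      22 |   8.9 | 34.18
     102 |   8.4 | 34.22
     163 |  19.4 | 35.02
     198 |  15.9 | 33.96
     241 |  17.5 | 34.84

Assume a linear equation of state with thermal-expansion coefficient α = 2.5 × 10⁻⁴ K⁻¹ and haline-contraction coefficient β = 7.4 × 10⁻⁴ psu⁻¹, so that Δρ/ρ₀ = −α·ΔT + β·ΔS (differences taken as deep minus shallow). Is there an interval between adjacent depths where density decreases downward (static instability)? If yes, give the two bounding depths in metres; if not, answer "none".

Evaluate Δρ/ρ₀ = −αΔT + βΔS across each adjacent pair:
  22–102 m: −αΔT+βΔS = −(2.5 × 10⁻⁴)(-0.5)+(7.4 × 10⁻⁴)(+0.04) = 1.5 × 10⁻⁴ → stable
  102–163 m: −αΔT+βΔS = −(2.5 × 10⁻⁴)(+11.0)+(7.4 × 10⁻⁴)(+0.80) = -2.2 × 10⁻³ → UNSTABLE
  163–198 m: −αΔT+βΔS = −(2.5 × 10⁻⁴)(-3.5)+(7.4 × 10⁻⁴)(-1.06) = 9.1 × 10⁻⁵ → stable
  198–241 m: −αΔT+βΔS = −(2.5 × 10⁻⁴)(+1.6)+(7.4 × 10⁻⁴)(+0.88) = 2.5 × 10⁻⁴ → stable
The 102–163 m interval has Δρ < 0: lighter water underlies denser water.

102–163 m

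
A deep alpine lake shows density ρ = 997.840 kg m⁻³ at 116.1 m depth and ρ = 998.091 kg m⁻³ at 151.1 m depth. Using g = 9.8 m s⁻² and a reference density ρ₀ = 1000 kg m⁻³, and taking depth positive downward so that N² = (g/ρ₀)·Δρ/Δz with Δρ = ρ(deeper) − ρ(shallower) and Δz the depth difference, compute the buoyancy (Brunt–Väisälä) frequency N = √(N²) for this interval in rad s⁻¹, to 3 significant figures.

8.38 × 10⁻³ rad s⁻¹

Δρ = 998.091 − 997.840 = 0.251 kg m⁻³ over Δz = 151.1 − 116.1 = 35 m.
N² = (9.8/1000) × (0.251/35) = 7.0280 × 10⁻⁵ s⁻².
N = √(7.0280 × 10⁻⁵) = 8.3833 × 10⁻³ rad s⁻¹ ≈ 8.38 × 10⁻³ rad s⁻¹.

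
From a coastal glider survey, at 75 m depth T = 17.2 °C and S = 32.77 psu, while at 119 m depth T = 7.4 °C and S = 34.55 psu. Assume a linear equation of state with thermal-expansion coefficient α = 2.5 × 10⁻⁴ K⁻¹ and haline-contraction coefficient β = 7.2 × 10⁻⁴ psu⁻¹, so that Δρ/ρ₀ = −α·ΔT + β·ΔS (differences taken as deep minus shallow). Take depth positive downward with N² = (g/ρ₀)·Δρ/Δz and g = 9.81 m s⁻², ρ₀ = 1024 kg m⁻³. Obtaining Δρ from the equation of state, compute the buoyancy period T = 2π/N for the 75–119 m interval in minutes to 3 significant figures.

3.63 min

ΔT = -9.8 K, ΔS = +1.78 psu (deep − shallow).
Δρ/ρ₀ = −αΔT + βΔS = 2.45 × 10⁻³ + 1.2816 × 10⁻³ = 3.7316 × 10⁻³, so Δρ ≈ 3.821 kg m⁻³.
N² = (g/ρ₀)·Δρ/Δz = g·(Δρ/ρ₀)/Δz = 9.81 × 3.7316 × 10⁻³ / 44 = 8.3198 × 10⁻⁴ s⁻².
N = √(8.3198 × 10⁻⁴) = 0.028844 rad s⁻¹ → T = 2π/N = 217.83 s = 3.6305 min ≈ 3.63 min.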